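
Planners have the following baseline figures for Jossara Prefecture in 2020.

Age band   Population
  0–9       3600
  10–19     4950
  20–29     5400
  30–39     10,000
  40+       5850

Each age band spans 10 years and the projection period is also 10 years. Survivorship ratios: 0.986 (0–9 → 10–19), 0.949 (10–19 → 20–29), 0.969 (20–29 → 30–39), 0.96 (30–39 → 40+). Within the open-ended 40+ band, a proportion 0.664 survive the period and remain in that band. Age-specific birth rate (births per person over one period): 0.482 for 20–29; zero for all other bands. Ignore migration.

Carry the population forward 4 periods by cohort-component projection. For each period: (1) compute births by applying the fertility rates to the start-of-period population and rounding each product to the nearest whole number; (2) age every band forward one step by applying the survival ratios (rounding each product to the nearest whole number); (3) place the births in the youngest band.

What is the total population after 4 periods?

— Period 1 —
Births: 5400 * 0.482 = 2603
10–19: 3600 * 0.986 = 3550
20–29: 4950 * 0.949 = 4698
30–39: 5400 * 0.969 = 5233
40+: 10000 * 0.96 + 5850 * 0.664 = 9600 + 3884 = 13484
Giving 2603 / 3550 / 4698 / 5233 / 13484.
— Period 2 —
Births: 4698 * 0.482 = 2264
10–19: 2603 * 0.986 = 2567
20–29: 3550 * 0.949 = 3369
30–39: 4698 * 0.969 = 4552
40+: 5233 * 0.96 + 13484 * 0.664 = 5024 + 8953 = 13977
Giving 2264 / 2567 / 3369 / 4552 / 13977.
— Period 3 —
Births: 3369 * 0.482 = 1624
10–19: 2264 * 0.986 = 2232
20–29: 2567 * 0.949 = 2436
30–39: 3369 * 0.969 = 3265
40+: 4552 * 0.96 + 13977 * 0.664 = 4370 + 9281 = 13651
Giving 1624 / 2232 / 2436 / 3265 / 13651.
— Period 4 —
Births: 2436 * 0.482 = 1174
10–19: 1624 * 0.986 = 1601
20–29: 2232 * 0.949 = 2118
30–39: 2436 * 0.969 = 2360
40+: 3265 * 0.96 + 13651 * 0.664 = 3134 + 9064 = 12198
Giving 1174 / 1601 / 2118 / 2360 / 12198.
Total after period 4: 1174 + 1601 + 2118 + 2360 + 12198 = 19451

19451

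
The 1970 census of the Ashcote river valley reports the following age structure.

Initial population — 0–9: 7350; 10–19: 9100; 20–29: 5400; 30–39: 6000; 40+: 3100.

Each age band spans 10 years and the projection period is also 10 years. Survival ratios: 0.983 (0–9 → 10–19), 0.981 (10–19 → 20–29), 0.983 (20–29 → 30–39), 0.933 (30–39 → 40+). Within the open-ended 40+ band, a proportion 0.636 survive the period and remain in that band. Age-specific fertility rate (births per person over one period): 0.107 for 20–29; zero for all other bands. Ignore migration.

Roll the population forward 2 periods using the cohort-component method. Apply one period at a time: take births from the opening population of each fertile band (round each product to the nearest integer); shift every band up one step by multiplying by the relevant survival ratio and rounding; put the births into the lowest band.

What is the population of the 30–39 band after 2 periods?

Numbering the bands 1..5 from youngest to oldest:
Period 1:
Births: 5400 × 0.107 = 578
Band 2: 7350 × 0.983 = 7225
Band 3: 9100 × 0.981 = 8927
Band 4: 5400 × 0.983 = 5308
Band 5: 6000 × 0.933 + 3100 × 0.636 = 5598 + 1972 = 7570
Population now: 0–9=578, 10–19=7225, 20–29=8927, 30–39=5308, 40+=7570
Period 2:
Births: 8927 × 0.107 = 955
Band 2: 578 × 0.983 = 568
Band 3: 7225 × 0.981 = 7088
Band 4: 8927 × 0.983 = 8775
Band 5: 5308 × 0.933 + 7570 × 0.636 = 4952 + 4815 = 9767
Population now: 0–9=955, 10–19=568, 20–29=7088, 30–39=8775, 40+=9767

8775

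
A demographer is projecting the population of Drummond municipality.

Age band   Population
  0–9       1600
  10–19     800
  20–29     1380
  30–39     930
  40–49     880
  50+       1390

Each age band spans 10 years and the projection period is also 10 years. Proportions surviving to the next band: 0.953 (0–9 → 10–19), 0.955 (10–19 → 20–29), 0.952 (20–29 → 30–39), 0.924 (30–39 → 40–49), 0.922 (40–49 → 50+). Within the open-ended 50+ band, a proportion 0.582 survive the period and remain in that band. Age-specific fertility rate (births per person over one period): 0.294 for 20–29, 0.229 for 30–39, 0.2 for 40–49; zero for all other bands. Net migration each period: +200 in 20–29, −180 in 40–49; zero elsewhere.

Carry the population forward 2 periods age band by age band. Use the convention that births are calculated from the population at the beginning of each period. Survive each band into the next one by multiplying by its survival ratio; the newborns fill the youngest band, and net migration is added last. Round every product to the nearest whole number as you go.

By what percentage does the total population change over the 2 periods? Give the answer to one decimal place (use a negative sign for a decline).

Period 1.
Births: 1380 × 0.294 = 406, 930 × 0.229 = 213, 880 × 0.2 = 176 ⇒ total 795
10–19: 1600 × 0.953 = 1525
20–29: 800 × 0.955 = 764
30–39: 1380 × 0.952 = 1314
40–49: 930 × 0.924 = 859
50+: 880 × 0.922 + 1390 × 0.582 = 811 + 809 = 1620
Net migration: 20–29 + 200 → 964; 40–49 − 180 → 679
→ [795, 1525, 964, 1314, 679, 1620]
Period 2.
Births: 964 × 0.294 = 283, 1314 × 0.229 = 301, 679 × 0.2 = 136 ⇒ total 720
10–19: 795 × 0.953 = 758
20–29: 1525 × 0.955 = 1456
30–39: 964 × 0.952 = 918
40–49: 1314 × 0.924 = 1214
50+: 679 × 0.922 + 1620 × 0.582 = 626 + 943 = 1569
Net migration: 20–29 + 200 → 1656; 40–49 − 180 → 1034
→ [720, 758, 1656, 918, 1034, 1569]
Total: 6980 → 6655; change = -325; percentage change = -4.7%

-4.7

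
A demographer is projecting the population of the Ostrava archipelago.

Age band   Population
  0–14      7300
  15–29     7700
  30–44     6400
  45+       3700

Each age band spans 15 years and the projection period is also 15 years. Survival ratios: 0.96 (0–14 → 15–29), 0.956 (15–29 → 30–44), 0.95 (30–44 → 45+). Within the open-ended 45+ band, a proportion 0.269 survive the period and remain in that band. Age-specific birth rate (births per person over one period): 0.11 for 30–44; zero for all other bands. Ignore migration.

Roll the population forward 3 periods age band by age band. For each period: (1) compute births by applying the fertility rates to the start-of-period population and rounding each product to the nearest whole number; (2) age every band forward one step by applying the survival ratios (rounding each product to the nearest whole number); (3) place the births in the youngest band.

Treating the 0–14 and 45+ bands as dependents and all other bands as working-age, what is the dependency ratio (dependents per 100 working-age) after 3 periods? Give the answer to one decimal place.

[period 1]
Births: 6400 × 0.11 = 704
15–29: 7300 × 0.96 = 7008
30–44: 7700 × 0.956 = 7361
45+: 6400 × 0.95 + 3700 × 0.269 = 6080 + 995 = 7075
→ [704, 7008, 7361, 7075]
[period 2]
Births: 7361 × 0.11 = 810
15–29: 704 × 0.96 = 676
30–44: 7008 × 0.956 = 6700
45+: 7361 × 0.95 + 7075 × 0.269 = 6993 + 1903 = 8896
→ [810, 676, 6700, 8896]
[period 3]
Births: 6700 × 0.11 = 737
15–29: 810 × 0.96 = 778
30–44: 676 × 0.956 = 646
45+: 6700 × 0.95 + 8896 × 0.269 = 6365 + 2393 = 8758
→ [737, 778, 646, 8758]
Dependents (band 0–14 + band 45+) = 737 + 8758 = 9495; working-age = 1424; ratio = 9495/1424 × 100 = 666.8

666.8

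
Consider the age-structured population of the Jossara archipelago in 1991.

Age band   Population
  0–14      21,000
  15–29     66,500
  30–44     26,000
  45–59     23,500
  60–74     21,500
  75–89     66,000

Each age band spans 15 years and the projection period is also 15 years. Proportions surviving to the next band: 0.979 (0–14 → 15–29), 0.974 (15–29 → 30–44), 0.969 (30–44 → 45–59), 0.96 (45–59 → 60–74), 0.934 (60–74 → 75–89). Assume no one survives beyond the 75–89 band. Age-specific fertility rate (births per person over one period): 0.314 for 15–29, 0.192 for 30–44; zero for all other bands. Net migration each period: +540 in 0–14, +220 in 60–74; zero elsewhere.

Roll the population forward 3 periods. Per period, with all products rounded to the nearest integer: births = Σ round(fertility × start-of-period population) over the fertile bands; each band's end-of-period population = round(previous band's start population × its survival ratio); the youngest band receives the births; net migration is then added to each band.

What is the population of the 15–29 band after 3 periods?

19024

Period 1.
Births: 66500 × 0.314 = 20881  |  26000 × 0.192 = 4992 → total 25873
15–29: 21000 × 0.979 = 20559
30–44: 66500 × 0.974 = 64771
45–59: 26000 × 0.969 = 25194
60–74: 23500 × 0.96 = 22560
75–89: 21500 × 0.934 = 20081
Net migration: 0–14 + 540 → 26413; 60–74 + 220 → 22780
Giving 26413 / 20559 / 64771 / 25194 / 22780 / 20081.
Period 2.
Births: 20559 × 0.314 = 6456  |  64771 × 0.192 = 12436 → total 18892
15–29: 26413 × 0.979 = 25858
30–44: 20559 × 0.974 = 20024
45–59: 64771 × 0.969 = 62763
60–74: 25194 × 0.96 = 24186
75–89: 22780 × 0.934 = 21277
Net migration: 0–14 + 540 → 19432; 60–74 + 220 → 24406
Giving 19432 / 25858 / 20024 / 62763 / 24406 / 21277.
Period 3.
Births: 25858 × 0.314 = 8119  |  20024 × 0.192 = 3845 → total 11964
15–29: 19432 × 0.979 = 19024
30–44: 25858 × 0.974 = 25186
45–59: 20024 × 0.969 = 19403
60–74: 62763 × 0.96 = 60252
75–89: 24406 × 0.934 = 22795
Net migration: 0–14 + 540 → 12504; 60–74 + 220 → 60472
Giving 12504 / 19024 / 25186 / 19403 / 60472 / 22795.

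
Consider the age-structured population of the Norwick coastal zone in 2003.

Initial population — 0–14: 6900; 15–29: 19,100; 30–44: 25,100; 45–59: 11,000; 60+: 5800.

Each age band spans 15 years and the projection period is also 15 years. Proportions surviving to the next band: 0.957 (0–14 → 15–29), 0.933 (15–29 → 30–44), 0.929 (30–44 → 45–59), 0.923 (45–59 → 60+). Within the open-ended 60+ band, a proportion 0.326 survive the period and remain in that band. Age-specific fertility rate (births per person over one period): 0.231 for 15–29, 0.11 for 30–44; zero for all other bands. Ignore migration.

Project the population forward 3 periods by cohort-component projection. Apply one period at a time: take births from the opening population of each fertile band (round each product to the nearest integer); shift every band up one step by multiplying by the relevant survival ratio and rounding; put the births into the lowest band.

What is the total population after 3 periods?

Let group 1 be 0–14 through group 5 = 60+.
After projecting period 1:
Births: 19100 × 0.231 = 4412  |  25100 × 0.11 = 2761 → total 7173
Group 2: 6900 × 0.957 = 6603
Group 3: 19100 × 0.933 = 17820
Group 4: 25100 × 0.929 = 23318
Group 5: 11000 × 0.923 + 5800 × 0.326 = 10153 + 1891 = 12044
Population now: 0–14=7173, 15–29=6603, 30–44=17820, 45–59=23318, 60+=12044
After projecting period 2:
Births: 6603 × 0.231 = 1525  |  17820 × 0.11 = 1960 → total 3485
Group 2: 7173 × 0.957 = 6865
Group 3: 6603 × 0.933 = 6161
Group 4: 17820 × 0.929 = 16555
Group 5: 23318 × 0.923 + 12044 × 0.326 = 21523 + 3926 = 25449
Population now: 0–14=3485, 15–29=6865, 30–44=6161, 45–59=16555, 60+=25449
After projecting period 3:
Births: 6865 × 0.231 = 1586  |  6161 × 0.11 = 678 → total 2264
Group 2: 3485 × 0.957 = 3335
Group 3: 6865 × 0.933 = 6405
Group 4: 6161 × 0.929 = 5724
Group 5: 16555 × 0.923 + 25449 × 0.326 = 15280 + 8296 = 23576
Population now: 0–14=2264, 15–29=3335, 30–44=6405, 45–59=5724, 60+=23576
Total after period 3: 2264 + 3335 + 6405 + 5724 + 23576 = 41304

41304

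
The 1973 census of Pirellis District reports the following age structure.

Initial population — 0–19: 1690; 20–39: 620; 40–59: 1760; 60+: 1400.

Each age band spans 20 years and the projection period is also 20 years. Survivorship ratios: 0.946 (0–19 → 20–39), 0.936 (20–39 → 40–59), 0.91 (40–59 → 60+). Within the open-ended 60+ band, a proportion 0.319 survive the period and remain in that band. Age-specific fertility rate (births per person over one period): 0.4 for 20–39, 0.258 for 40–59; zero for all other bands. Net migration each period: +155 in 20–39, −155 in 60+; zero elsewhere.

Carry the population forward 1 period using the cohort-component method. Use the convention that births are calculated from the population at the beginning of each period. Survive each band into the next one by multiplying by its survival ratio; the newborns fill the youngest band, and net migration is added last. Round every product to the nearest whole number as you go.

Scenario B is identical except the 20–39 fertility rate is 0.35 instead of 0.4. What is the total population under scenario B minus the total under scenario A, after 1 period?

-31

Period 1:
Births: 620 × 0.4 = 248 ; 1760 × 0.258 = 454 — total 702
20–39: 1690 × 0.946 = 1599
40–59: 620 × 0.936 = 580
60+: 1760 × 0.91 + 1400 × 0.319 = 1602 + 447 = 2049
Net migration: 20–39 + 155 → 1754; 60+ − 155 → 1894
Population now: 0–19=702, 20–39=1754, 40–59=580, 60+=1894
Scenario A total after 1 period: 4930
Scenario B projection —
Period 1:
Births: 620 × 0.35 = 217 ; 1760 × 0.258 = 454 — total 671
20–39: 1690 × 0.946 = 1599
40–59: 620 × 0.936 = 580
60+: 1760 × 0.91 + 1400 × 0.319 = 1602 + 447 = 2049
Net migration: 20–39 + 155 → 1754; 60+ − 155 → 1894
Population now: 0–19=671, 20–39=1754, 40–59=580, 60+=1894
Scenario B total after 1 period: 4899
Difference B − A = 4899 − 4930 = -31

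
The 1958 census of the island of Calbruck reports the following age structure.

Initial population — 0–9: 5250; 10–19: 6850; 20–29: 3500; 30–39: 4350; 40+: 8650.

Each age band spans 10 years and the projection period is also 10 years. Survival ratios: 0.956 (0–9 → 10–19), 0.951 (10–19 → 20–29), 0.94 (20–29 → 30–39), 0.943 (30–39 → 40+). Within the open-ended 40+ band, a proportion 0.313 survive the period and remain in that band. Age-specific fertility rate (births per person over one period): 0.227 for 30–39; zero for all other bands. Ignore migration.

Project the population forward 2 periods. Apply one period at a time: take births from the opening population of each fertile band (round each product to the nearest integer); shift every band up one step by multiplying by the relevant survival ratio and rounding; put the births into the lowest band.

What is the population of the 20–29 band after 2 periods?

4773

[period 1]
Births: 4350 × 0.227 = 987
10–19: 5250 × 0.956 = 5019
20–29: 6850 × 0.951 = 6514
30–39: 3500 × 0.94 = 3290
40+: 4350 × 0.943 + 8650 × 0.313 = 4102 + 2707 = 6809
→ [987, 5019, 6514, 3290, 6809]
[period 2]
Births: 3290 × 0.227 = 747
10–19: 987 × 0.956 = 944
20–29: 5019 × 0.951 = 4773
30–39: 6514 × 0.94 = 6123
40+: 3290 × 0.943 + 6809 × 0.313 = 3102 + 2131 = 5233
→ [747, 944, 4773, 6123, 5233]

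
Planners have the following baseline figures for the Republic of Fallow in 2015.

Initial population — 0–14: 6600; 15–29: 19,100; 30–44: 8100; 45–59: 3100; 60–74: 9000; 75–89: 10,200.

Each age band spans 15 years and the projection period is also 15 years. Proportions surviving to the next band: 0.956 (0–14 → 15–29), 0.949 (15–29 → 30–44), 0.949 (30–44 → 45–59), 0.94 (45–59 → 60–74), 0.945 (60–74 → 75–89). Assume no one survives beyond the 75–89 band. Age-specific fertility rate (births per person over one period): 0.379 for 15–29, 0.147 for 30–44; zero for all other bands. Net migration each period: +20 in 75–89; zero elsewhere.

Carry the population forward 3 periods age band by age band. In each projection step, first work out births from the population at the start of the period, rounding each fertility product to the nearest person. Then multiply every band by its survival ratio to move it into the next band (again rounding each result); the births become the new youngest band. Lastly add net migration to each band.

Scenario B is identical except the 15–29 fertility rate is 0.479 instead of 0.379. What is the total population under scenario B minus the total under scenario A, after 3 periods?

Call the bands 1 to 6, youngest first.
— Period 1 —
Births: 19100 × 0.379 = 7239 ; 8100 × 0.147 = 1191 → total 8430
Band 2: 6600 × 0.956 = 6310
Band 3: 19100 × 0.949 = 18126
Band 4: 8100 × 0.949 = 7687
Band 5: 3100 × 0.94 = 2914
Band 6: 9000 × 0.945 = 8505
Net migration: Band 6 + 20 → 8525
→ [8430, 6310, 18126, 7687, 2914, 8525]
— Period 2 —
Births: 6310 × 0.379 = 2391 ; 18126 × 0.147 = 2665 → total 5056
Band 2: 8430 × 0.956 = 8059
Band 3: 6310 × 0.949 = 5988
Band 4: 18126 × 0.949 = 17202
Band 5: 7687 × 0.94 = 7226
Band 6: 2914 × 0.945 = 2754
Net migration: Band 6 + 20 → 2774
→ [5056, 8059, 5988, 17202, 7226, 2774]
— Period 3 —
Births: 8059 × 0.379 = 3054 ; 5988 × 0.147 = 880 → total 3934
Band 2: 5056 × 0.956 = 4834
Band 3: 8059 × 0.949 = 7648
Band 4: 5988 × 0.949 = 5683
Band 5: 17202 × 0.94 = 16170
Band 6: 7226 × 0.945 = 6829
Net migration: Band 6 + 20 → 6849
→ [3934, 4834, 7648, 5683, 16170, 6849]
Scenario A total after 3 periods: 45118
Scenario B projection —
— Period 1 —
Births: 19100 × 0.479 = 9149 ; 8100 × 0.147 = 1191 → total 10340
Band 2: 6600 × 0.956 = 6310
Band 3: 19100 × 0.949 = 18126
Band 4: 8100 × 0.949 = 7687
Band 5: 3100 × 0.94 = 2914
Band 6: 9000 × 0.945 = 8505
Net migration: Band 6 + 20 → 8525
→ [10340, 6310, 18126, 7687, 2914, 8525]
— Period 2 —
Births: 6310 × 0.479 = 3022 ; 18126 × 0.147 = 2665 → total 5687
Band 2: 10340 × 0.956 = 9885
Band 3: 6310 × 0.949 = 5988
Band 4: 18126 × 0.949 = 17202
Band 5: 7687 × 0.94 = 7226
Band 6: 2914 × 0.945 = 2754
Net migration: Band 6 + 20 → 2774
→ [5687, 9885, 5988, 17202, 7226, 2774]
— Period 3 —
Births: 9885 × 0.479 = 4735 ; 5988 × 0.147 = 880 → total 5615
Band 2: 5687 × 0.956 = 5437
Band 3: 9885 × 0.949 = 9381
Band 4: 5988 × 0.949 = 5683
Band 5: 17202 × 0.94 = 16170
Band 6: 7226 × 0.945 = 6829
Net migration: Band 6 + 20 → 6849
→ [5615, 5437, 9381, 5683, 16170, 6849]
Scenario B total after 3 periods: 49135
Difference B − A = 49135 − 45118 = 4017

4017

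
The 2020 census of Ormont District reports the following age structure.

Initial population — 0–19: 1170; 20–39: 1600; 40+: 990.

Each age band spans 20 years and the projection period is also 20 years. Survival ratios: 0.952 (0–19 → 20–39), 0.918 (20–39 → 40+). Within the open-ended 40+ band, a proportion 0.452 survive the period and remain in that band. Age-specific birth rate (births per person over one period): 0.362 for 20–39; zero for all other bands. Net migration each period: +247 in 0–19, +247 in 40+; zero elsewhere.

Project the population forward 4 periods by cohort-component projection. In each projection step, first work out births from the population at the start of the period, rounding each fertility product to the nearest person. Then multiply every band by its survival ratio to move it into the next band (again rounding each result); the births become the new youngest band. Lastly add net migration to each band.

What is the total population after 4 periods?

2689

Numbering the bands 1..3 from youngest to oldest:
Period 1.
Births: 1600 × 0.362 = 579
Band 2: 1170 × 0.952 = 1114
Band 3: 1600 × 0.918 + 990 × 0.452 = 1469 + 447 = 1916
Net migration: Band 1 + 247 → 826; Band 3 + 247 → 2163
Population now: 0–19=826, 20–39=1114, 40+=2163
Period 2.
Births: 1114 × 0.362 = 403
Band 2: 826 × 0.952 = 786
Band 3: 1114 × 0.918 + 2163 × 0.452 = 1023 + 978 = 2001
Net migration: Band 1 + 247 → 650; Band 3 + 247 → 2248
Population now: 0–19=650, 20–39=786, 40+=2248
Period 3.
Births: 786 × 0.362 = 285
Band 2: 650 × 0.952 = 619
Band 3: 786 × 0.918 + 2248 × 0.452 = 722 + 1016 = 1738
Net migration: Band 1 + 247 → 532; Band 3 + 247 → 1985
Population now: 0–19=532, 20–39=619, 40+=1985
Period 4.
Births: 619 × 0.362 = 224
Band 2: 532 × 0.952 = 506
Band 3: 619 × 0.918 + 1985 × 0.452 = 568 + 897 = 1465
Net migration: Band 1 + 247 → 471; Band 3 + 247 → 1712
Population now: 0–19=471, 20–39=506, 40+=1712
Total after period 4: 471 + 506 + 1712 = 2689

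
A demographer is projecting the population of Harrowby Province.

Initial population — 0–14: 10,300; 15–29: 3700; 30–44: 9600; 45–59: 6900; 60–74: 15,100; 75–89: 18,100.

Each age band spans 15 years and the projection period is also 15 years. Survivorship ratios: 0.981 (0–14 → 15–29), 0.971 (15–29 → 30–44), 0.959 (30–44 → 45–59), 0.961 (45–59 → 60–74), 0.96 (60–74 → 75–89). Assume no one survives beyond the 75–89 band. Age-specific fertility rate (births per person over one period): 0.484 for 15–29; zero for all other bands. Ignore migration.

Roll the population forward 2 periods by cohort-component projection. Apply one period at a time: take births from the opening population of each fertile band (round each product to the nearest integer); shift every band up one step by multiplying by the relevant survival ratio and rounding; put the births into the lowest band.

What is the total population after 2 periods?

35117

[period 1]
Births: 3700 * 0.484 = 1791
15–29: 10300 * 0.981 = 10104
30–44: 3700 * 0.971 = 3593
45–59: 9600 * 0.959 = 9206
60–74: 6900 * 0.961 = 6631
75–89: 15100 * 0.96 = 14496
→ [1791, 10104, 3593, 9206, 6631, 14496]
[period 2]
Births: 10104 * 0.484 = 4890
15–29: 1791 * 0.981 = 1757
30–44: 10104 * 0.971 = 9811
45–59: 3593 * 0.959 = 3446
60–74: 9206 * 0.961 = 8847
75–89: 6631 * 0.96 = 6366
→ [4890, 1757, 9811, 3446, 8847, 6366]
Total after period 2: 4890 + 1757 + 9811 + 3446 + 8847 + 6366 = 35117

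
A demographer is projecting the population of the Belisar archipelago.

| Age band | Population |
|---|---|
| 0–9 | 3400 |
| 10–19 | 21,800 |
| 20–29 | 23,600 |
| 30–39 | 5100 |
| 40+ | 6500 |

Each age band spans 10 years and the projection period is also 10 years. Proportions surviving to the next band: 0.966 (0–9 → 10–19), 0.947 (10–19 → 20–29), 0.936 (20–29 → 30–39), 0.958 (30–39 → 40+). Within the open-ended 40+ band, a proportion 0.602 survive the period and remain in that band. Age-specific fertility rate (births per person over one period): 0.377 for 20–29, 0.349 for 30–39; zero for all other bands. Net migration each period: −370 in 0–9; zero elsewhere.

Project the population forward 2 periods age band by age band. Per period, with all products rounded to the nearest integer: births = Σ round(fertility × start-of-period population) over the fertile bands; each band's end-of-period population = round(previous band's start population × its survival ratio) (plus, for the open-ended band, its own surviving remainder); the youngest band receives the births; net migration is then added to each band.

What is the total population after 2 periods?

(Bands numbered youngest = 1 to oldest = 5.)
Period 1:
Births: 23600 × 0.377 = 8897 ; 5100 × 0.349 = 1780 → 10677
Band 2: 3400 × 0.966 = 3284
Band 3: 21800 × 0.947 = 20645
Band 4: 23600 × 0.936 = 22090
Band 5: 5100 × 0.958 + 6500 × 0.602 = 4886 + 3913 = 8799
Net migration: Band 1 − 370 → 10307
End of period: [10307, 3284, 20645, 22090, 8799]
Period 2:
Births: 20645 × 0.377 = 7783 ; 22090 × 0.349 = 7709 → 15492
Band 2: 10307 × 0.966 = 9957
Band 3: 3284 × 0.947 = 3110
Band 4: 20645 × 0.936 = 19324
Band 5: 22090 × 0.958 + 8799 × 0.602 = 21162 + 5297 = 26459
Net migration: Band 1 − 370 → 15122
End of period: [15122, 9957, 3110, 19324, 26459]
Total after period 2: 15122 + 9957 + 3110 + 19324 + 26459 = 73972

73972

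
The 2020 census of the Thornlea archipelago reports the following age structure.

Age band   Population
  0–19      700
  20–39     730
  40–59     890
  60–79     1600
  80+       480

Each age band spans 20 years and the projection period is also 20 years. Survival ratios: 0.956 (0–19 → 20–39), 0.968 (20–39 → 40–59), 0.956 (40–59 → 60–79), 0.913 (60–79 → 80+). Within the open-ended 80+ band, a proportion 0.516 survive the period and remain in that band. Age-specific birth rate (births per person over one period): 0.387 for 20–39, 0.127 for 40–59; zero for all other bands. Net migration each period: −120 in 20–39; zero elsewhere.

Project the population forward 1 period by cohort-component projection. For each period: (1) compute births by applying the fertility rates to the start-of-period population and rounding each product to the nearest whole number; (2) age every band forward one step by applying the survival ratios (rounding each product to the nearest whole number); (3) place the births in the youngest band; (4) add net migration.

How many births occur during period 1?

396

Numbering the bands 1..5 from youngest to oldest:
— Period 1 —
Births: 730 * 0.387 = 283  |  890 * 0.127 = 113 ⇒ total 396
Band 2: 700 * 0.956 = 669
Band 3: 730 * 0.968 = 707
Band 4: 890 * 0.956 = 851
Band 5: 1600 * 0.913 + 480 * 0.516 = 1461 + 248 = 1709
Net migration: Band 2 − 120 → 549
→ [396, 549, 707, 851, 1709]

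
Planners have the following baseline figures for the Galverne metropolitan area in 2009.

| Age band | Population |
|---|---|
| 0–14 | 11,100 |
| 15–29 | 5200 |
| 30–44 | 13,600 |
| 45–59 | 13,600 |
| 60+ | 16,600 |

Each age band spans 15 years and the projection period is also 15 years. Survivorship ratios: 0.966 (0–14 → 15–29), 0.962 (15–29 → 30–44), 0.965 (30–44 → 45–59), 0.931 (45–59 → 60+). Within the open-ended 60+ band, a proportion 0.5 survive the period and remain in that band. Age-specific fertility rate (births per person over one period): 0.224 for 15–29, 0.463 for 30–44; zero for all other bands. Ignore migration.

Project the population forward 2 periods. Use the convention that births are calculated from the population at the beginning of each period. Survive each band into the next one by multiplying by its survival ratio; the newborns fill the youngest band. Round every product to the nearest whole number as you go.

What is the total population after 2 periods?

— Period 1 —
Births: 5200 × 0.224 = 1165 ; 13600 × 0.463 = 6297 ⇒ total 7462
15–29: 11100 × 0.966 = 10723
30–44: 5200 × 0.962 = 5002
45–59: 13600 × 0.965 = 13124
60+: 13600 × 0.931 + 16600 × 0.5 = 12662 + 8300 = 20962
Population now: 0–14=7462, 15–29=10723, 30–44=5002, 45–59=13124, 60+=20962
— Period 2 —
Births: 10723 × 0.224 = 2402 ; 5002 × 0.463 = 2316 ⇒ total 4718
15–29: 7462 × 0.966 = 7208
30–44: 10723 × 0.962 = 10316
45–59: 5002 × 0.965 = 4827
60+: 13124 × 0.931 + 20962 × 0.5 = 12218 + 10481 = 22699
Population now: 0–14=4718, 15–29=7208, 30–44=10316, 45–59=4827, 60+=22699
Total after period 2: 4718 + 7208 + 10316 + 4827 + 22699 = 49768

49768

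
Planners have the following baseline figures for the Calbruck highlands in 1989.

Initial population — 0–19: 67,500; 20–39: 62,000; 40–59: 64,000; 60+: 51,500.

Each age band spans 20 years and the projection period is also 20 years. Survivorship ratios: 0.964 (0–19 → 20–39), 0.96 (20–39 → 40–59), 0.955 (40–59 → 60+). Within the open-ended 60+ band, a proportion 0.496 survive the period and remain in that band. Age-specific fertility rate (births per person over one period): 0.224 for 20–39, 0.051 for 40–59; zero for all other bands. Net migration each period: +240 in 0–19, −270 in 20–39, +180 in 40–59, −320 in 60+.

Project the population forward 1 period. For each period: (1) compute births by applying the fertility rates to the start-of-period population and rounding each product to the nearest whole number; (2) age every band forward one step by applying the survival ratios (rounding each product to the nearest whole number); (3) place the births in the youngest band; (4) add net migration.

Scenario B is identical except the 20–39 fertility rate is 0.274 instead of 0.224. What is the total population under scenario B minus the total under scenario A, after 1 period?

3100

Let group 1 be 0–19 through group 4 = 60+.
Period 1.
Births: 62000 * 0.224 = 13888 ; 64000 * 0.051 = 3264 — total 17152
Group 2: 67500 * 0.964 = 65070
Group 3: 62000 * 0.96 = 59520
Group 4: 64000 * 0.955 + 51500 * 0.496 = 61120 + 25544 = 86664
Net migration: Group 1 + 240 → 17392; Group 2 − 270 → 64800; Group 3 + 180 → 59700; Group 4 − 320 → 86344
→ [17392, 64800, 59700, 86344]
Scenario A total after 1 period: 228236
Scenario B projection —
Period 1.
Births: 62000 * 0.274 = 16988 ; 64000 * 0.051 = 3264 — total 20252
Group 2: 67500 * 0.964 = 65070
Group 3: 62000 * 0.96 = 59520
Group 4: 64000 * 0.955 + 51500 * 0.496 = 61120 + 25544 = 86664
Net migration: Group 1 + 240 → 20492; Group 2 − 270 → 64800; Group 3 + 180 → 59700; Group 4 − 320 → 86344
→ [20492, 64800, 59700, 86344]
Scenario B total after 1 period: 231336
Difference B − A = 231336 − 228236 = 3100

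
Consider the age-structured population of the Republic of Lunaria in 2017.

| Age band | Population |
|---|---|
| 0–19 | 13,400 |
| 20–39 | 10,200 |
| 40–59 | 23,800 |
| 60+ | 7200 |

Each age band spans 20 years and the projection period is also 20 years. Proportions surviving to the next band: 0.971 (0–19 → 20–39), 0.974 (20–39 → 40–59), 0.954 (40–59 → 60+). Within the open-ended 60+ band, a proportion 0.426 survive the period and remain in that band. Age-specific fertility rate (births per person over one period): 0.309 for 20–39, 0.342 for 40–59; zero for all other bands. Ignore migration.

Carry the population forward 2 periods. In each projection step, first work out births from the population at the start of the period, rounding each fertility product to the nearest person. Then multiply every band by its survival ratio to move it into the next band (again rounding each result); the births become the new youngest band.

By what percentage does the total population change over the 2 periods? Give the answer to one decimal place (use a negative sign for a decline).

(Groups numbered youngest = 1 to oldest = 4.)
After projecting period 1:
Births: 10200 * 0.309 = 3152  |  23800 * 0.342 = 8140 — total 11292
Group 2: 13400 * 0.971 = 13011
Group 3: 10200 * 0.974 = 9935
Group 4: 23800 * 0.954 + 7200 * 0.426 = 22705 + 3067 = 25772
Giving 11292 / 13011 / 9935 / 25772.
After projecting period 2:
Births: 13011 * 0.309 = 4020  |  9935 * 0.342 = 3398 — total 7418
Group 2: 11292 * 0.971 = 10965
Group 3: 13011 * 0.974 = 12673
Group 4: 9935 * 0.954 + 25772 * 0.426 = 9478 + 10979 = 20457
Giving 7418 / 10965 / 12673 / 20457.
Total: 54600 → 51513; change = -3087; percentage change = -5.7%

-5.7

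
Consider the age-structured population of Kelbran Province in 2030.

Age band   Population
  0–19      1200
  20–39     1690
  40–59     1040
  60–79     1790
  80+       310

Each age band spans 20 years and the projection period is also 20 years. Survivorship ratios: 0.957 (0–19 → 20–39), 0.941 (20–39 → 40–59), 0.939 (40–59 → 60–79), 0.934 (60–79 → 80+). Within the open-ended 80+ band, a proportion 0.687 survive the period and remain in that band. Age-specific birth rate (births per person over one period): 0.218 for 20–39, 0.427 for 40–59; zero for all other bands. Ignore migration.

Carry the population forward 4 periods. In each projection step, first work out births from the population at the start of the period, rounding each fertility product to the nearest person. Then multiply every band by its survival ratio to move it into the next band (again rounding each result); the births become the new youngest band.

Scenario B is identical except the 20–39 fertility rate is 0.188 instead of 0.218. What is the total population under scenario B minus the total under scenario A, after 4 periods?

(Bands numbered youngest = 1 to oldest = 5.)
[period 1]
Births: 1690 × 0.218 = 368  |  1040 × 0.427 = 444 → total 812
Band 2: 1200 × 0.957 = 1148
Band 3: 1690 × 0.941 = 1590
Band 4: 1040 × 0.939 = 977
Band 5: 1790 × 0.934 + 310 × 0.687 = 1672 + 213 = 1885
Population now: 0–19=812, 20–39=1148, 40–59=1590, 60–79=977, 80+=1885
[period 2]
Births: 1148 × 0.218 = 250  |  1590 × 0.427 = 679 → total 929
Band 2: 812 × 0.957 = 777
Band 3: 1148 × 0.941 = 1080
Band 4: 1590 × 0.939 = 1493
Band 5: 977 × 0.934 + 1885 × 0.687 = 913 + 1295 = 2208
Population now: 0–19=929, 20–39=777, 40–59=1080, 60–79=1493, 80+=2208
[period 3]
Births: 777 × 0.218 = 169  |  1080 × 0.427 = 461 → total 630
Band 2: 929 × 0.957 = 889
Band 3: 777 × 0.941 = 731
Band 4: 1080 × 0.939 = 1014
Band 5: 1493 × 0.934 + 2208 × 0.687 = 1394 + 1517 = 2911
Population now: 0–19=630, 20–39=889, 40–59=731, 60–79=1014, 80+=2911
[period 4]
Births: 889 × 0.218 = 194  |  731 × 0.427 = 312 → total 506
Band 2: 630 × 0.957 = 603
Band 3: 889 × 0.941 = 837
Band 4: 731 × 0.939 = 686
Band 5: 1014 × 0.934 + 2911 × 0.687 = 947 + 2000 = 2947
Population now: 0–19=506, 20–39=603, 40–59=837, 60–79=686, 80+=2947
Scenario A total after 4 periods: 5579
Scenario B projection —
[period 1]
Births: 1690 × 0.188 = 318  |  1040 × 0.427 = 444 → total 762
Band 2: 1200 × 0.957 = 1148
Band 3: 1690 × 0.941 = 1590
Band 4: 1040 × 0.939 = 977
Band 5: 1790 × 0.934 + 310 × 0.687 = 1672 + 213 = 1885
Population now: 0–19=762, 20–39=1148, 40–59=1590, 60–79=977, 80+=1885
[period 2]
Births: 1148 × 0.188 = 216  |  1590 × 0.427 = 679 → total 895
Band 2: 762 × 0.957 = 729
Band 3: 1148 × 0.941 = 1080
Band 4: 1590 × 0.939 = 1493
Band 5: 977 × 0.934 + 1885 × 0.687 = 913 + 1295 = 2208
Population now: 0–19=895, 20–39=729, 40–59=1080, 60–79=1493, 80+=2208
[period 3]
Births: 729 × 0.188 = 137  |  1080 × 0.427 = 461 → total 598
Band 2: 895 × 0.957 = 857
Band 3: 729 × 0.941 = 686
Band 4: 1080 × 0.939 = 1014
Band 5: 1493 × 0.934 + 2208 × 0.687 = 1394 + 1517 = 2911
Population now: 0–19=598, 20–39=857, 40–59=686, 60–79=1014, 80+=2911
[period 4]
Births: 857 × 0.188 = 161  |  686 × 0.427 = 293 → total 454
Band 2: 598 × 0.957 = 572
Band 3: 857 × 0.941 = 806
Band 4: 686 × 0.939 = 644
Band 5: 1014 × 0.934 + 2911 × 0.687 = 947 + 2000 = 2947
Population now: 0–19=454, 20–39=572, 40–59=806, 60–79=644, 80+=2947
Scenario B total after 4 periods: 5423
Difference B − A = 5423 − 5579 = -156

-156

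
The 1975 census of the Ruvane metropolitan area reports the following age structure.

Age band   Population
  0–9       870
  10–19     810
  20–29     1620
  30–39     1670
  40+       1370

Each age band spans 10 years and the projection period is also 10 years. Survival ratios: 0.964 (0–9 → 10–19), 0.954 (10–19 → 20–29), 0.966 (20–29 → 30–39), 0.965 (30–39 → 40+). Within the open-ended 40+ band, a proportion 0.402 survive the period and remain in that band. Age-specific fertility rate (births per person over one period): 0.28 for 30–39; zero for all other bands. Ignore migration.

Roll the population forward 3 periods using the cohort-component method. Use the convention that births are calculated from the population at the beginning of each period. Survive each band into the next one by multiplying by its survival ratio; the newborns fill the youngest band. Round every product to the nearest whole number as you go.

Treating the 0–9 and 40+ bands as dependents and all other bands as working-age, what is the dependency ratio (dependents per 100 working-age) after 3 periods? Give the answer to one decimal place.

(Bands numbered youngest = 1 to oldest = 5.)
Period 1:
Births: 1670 * 0.28 = 468
Band 2: 870 * 0.964 = 839
Band 3: 810 * 0.954 = 773
Band 4: 1620 * 0.966 = 1565
Band 5: 1670 * 0.965 + 1370 * 0.402 = 1612 + 551 = 2163
→ [468, 839, 773, 1565, 2163]
Period 2:
Births: 1565 * 0.28 = 438
Band 2: 468 * 0.964 = 451
Band 3: 839 * 0.954 = 800
Band 4: 773 * 0.966 = 747
Band 5: 1565 * 0.965 + 2163 * 0.402 = 1510 + 870 = 2380
→ [438, 451, 800, 747, 2380]
Period 3:
Births: 747 * 0.28 = 209
Band 2: 438 * 0.964 = 422
Band 3: 451 * 0.954 = 430
Band 4: 800 * 0.966 = 773
Band 5: 747 * 0.965 + 2380 * 0.402 = 721 + 957 = 1678
→ [209, 422, 430, 773, 1678]
Dependents (band 0–9 + band 40+) = 209 + 1678 = 1887; working-age = 1625; ratio = 1887/1625 × 100 = 116.1

116.1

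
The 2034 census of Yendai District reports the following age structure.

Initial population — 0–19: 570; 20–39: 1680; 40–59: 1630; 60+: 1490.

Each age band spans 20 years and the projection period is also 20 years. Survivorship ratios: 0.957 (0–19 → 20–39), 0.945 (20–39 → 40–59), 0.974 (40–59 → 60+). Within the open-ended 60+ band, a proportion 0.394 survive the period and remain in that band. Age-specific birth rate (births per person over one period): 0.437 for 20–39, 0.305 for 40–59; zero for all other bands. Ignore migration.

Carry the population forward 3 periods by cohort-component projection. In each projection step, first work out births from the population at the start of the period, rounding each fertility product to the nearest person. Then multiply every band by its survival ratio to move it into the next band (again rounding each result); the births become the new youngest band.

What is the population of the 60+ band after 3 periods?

1449

— Period 1 —
Births: 1680 * 0.437 = 734 ; 1630 * 0.305 = 497 → total 1231
20–39: 570 * 0.957 = 545
40–59: 1680 * 0.945 = 1588
60+: 1630 * 0.974 + 1490 * 0.394 = 1588 + 587 = 2175
→ [1231, 545, 1588, 2175]
— Period 2 —
Births: 545 * 0.437 = 238 ; 1588 * 0.305 = 484 → total 722
20–39: 1231 * 0.957 = 1178
40–59: 545 * 0.945 = 515
60+: 1588 * 0.974 + 2175 * 0.394 = 1547 + 857 = 2404
→ [722, 1178, 515, 2404]
— Period 3 —
Births: 1178 * 0.437 = 515 ; 515 * 0.305 = 157 → total 672
20–39: 722 * 0.957 = 691
40–59: 1178 * 0.945 = 1113
60+: 515 * 0.974 + 2404 * 0.394 = 502 + 947 = 1449
→ [672, 691, 1113, 1449]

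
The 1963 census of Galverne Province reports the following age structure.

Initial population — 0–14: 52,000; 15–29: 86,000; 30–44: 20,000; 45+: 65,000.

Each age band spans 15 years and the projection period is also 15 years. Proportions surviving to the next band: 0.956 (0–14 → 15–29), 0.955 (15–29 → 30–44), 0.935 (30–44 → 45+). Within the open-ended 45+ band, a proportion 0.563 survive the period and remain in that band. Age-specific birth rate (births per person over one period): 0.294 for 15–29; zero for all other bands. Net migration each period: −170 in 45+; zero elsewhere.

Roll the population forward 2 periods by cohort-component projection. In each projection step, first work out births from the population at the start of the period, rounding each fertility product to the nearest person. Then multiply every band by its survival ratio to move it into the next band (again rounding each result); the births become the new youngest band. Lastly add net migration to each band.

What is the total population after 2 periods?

193919

(Bands numbered youngest = 1 to oldest = 4.)
Period 1.
Births: 86000 * 0.294 = 25284
Band 2: 52000 * 0.956 = 49712
Band 3: 86000 * 0.955 = 82130
Band 4: 20000 * 0.935 + 65000 * 0.563 = 18700 + 36595 = 55295
Net migration: Band 4 − 170 → 55125
Population now: 0–14=25284, 15–29=49712, 30–44=82130, 45+=55125
Period 2.
Births: 49712 * 0.294 = 14615
Band 2: 25284 * 0.956 = 24172
Band 3: 49712 * 0.955 = 47475
Band 4: 82130 * 0.935 + 55125 * 0.563 = 76792 + 31035 = 107827
Net migration: Band 4 − 170 → 107657
Population now: 0–14=14615, 15–29=24172, 30–44=47475, 45+=107657
Total after period 2: 14615 + 24172 + 47475 + 107657 = 193919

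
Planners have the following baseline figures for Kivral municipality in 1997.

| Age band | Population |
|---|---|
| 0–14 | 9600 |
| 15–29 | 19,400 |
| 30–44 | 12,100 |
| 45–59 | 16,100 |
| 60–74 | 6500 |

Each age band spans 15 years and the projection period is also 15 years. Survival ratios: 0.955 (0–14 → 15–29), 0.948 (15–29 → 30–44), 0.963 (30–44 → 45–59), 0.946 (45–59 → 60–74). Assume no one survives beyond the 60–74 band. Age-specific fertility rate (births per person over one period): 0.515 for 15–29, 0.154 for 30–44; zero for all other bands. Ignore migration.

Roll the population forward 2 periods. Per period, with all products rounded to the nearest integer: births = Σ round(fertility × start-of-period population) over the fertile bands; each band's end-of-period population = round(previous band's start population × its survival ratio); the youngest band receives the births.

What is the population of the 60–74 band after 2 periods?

11023

— Period 1 —
Births: 19400 × 0.515 = 9991  |  12100 × 0.154 = 1863 → total 11854
15–29: 9600 × 0.955 = 9168
30–44: 19400 × 0.948 = 18391
45–59: 12100 × 0.963 = 11652
60–74: 16100 × 0.946 = 15231
→ [11854, 9168, 18391, 11652, 15231]
— Period 2 —
Births: 9168 × 0.515 = 4722  |  18391 × 0.154 = 2832 → total 7554
15–29: 11854 × 0.955 = 11321
30–44: 9168 × 0.948 = 8691
45–59: 18391 × 0.963 = 17711
60–74: 11652 × 0.946 = 11023
→ [7554, 11321, 8691, 17711, 11023]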